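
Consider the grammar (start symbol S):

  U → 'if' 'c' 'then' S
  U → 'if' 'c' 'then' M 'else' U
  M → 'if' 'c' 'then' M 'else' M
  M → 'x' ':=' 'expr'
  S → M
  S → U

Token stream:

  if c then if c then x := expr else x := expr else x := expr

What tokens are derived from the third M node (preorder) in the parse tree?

x := expr

[S [M if c then [M if c then [M x := expr] else [M x := expr]] else [M x := expr]]]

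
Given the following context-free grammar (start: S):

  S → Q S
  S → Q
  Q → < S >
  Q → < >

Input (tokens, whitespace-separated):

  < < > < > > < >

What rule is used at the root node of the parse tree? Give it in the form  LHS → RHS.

[S [Q < [S [Q < >] [S [Q < >]]] >] [S [Q < >]]]

S → Q S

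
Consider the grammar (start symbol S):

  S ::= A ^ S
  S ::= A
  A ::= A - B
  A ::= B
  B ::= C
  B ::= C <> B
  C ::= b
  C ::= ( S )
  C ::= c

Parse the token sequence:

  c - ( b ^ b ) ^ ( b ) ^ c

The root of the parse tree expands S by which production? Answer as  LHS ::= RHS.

S ::= A ^ S

[S [A [A [B [C c]]] - [B [C ( [S [A [B [C b]]] ^ [S [A [B [C b]]]]] )]]] ^ [S [A [B [C ( [S [A [B [C b]]]] )]]] ^ [S [A [B [C c]]]]]]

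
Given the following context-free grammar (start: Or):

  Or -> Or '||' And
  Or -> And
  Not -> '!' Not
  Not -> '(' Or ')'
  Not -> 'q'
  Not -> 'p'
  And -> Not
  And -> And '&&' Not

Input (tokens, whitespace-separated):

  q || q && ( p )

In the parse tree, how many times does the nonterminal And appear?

4

[Or [Or [And [Not q]]] || [And [And [Not q]] && [Not ( [Or [And [Not p]]] )]]]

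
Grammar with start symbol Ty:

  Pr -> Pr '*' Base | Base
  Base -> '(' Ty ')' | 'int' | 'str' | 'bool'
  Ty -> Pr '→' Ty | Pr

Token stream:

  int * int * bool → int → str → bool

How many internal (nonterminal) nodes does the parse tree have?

16

[Ty [Pr [Pr [Pr [Base int]] * [Base int]] * [Base bool]] → [Ty [Pr [Base int]] → [Ty [Pr [Base str]] → [Ty [Pr [Base bool]]]]]]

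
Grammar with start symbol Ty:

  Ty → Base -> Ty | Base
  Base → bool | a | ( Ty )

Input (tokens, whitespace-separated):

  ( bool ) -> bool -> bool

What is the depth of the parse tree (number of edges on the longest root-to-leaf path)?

[Ty [Base ( [Ty [Base bool]] )] -> [Ty [Base bool] -> [Ty [Base bool]]]]

4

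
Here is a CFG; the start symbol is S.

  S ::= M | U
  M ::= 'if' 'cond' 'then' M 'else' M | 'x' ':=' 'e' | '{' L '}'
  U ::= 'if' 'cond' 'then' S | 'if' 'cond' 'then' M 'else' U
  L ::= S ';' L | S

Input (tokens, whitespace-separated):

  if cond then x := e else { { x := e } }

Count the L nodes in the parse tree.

2

[S [M if cond then [M x := e] else [M { [L [S [M { [L [S [M x := e]]] }]]] }]]]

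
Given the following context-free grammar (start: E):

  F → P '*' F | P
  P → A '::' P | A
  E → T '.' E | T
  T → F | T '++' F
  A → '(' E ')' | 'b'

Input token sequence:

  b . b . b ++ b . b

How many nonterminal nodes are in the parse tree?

[E [T [F [P [A b]]]] . [E [T [F [P [A b]]]] . [E [T [T [F [P [A b]]]] ++ [F [P [A b]]]] . [E [T [F [P [A b]]]]]]]]

24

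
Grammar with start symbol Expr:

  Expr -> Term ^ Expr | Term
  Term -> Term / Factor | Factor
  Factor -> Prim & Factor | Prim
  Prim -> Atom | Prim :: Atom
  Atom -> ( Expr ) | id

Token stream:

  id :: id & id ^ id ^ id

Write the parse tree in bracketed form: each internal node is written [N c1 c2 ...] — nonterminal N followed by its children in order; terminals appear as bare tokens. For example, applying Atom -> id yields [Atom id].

Expr
Term ^ Expr
Factor ^ Expr
Prim & Factor ^ Expr
Prim :: Atom & Factor ^ Expr
Atom :: Atom & Factor ^ Expr
id :: Atom & Factor ^ Expr
id :: id & Factor ^ Expr
id :: id & Prim ^ Expr
id :: id & Atom ^ Expr
id :: id & id ^ Expr
id :: id & id ^ Term ^ Expr
id :: id & id ^ Factor ^ Expr
id :: id & id ^ Prim ^ Expr
id :: id & id ^ Atom ^ Expr
id :: id & id ^ id ^ Expr
id :: id & id ^ id ^ Term
id :: id & id ^ id ^ Factor
id :: id & id ^ id ^ Prim
id :: id & id ^ id ^ Atom
id :: id & id ^ id ^ id

[Expr [Term [Factor [Prim [Prim [Atom id]] :: [Atom id]] & [Factor [Prim [Atom id]]]]] ^ [Expr [Term [Factor [Prim [Atom id]]]] ^ [Expr [Term [Factor [Prim [Atom id]]]]]]]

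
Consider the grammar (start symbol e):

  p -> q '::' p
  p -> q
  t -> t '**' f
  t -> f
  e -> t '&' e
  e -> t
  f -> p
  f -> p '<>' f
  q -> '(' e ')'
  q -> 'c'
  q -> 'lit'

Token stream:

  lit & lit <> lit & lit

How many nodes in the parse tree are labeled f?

[e [t [f [p [q lit]]]] & [e [t [f [p [q lit]] <> [f [p [q lit]]]]] & [e [t [f [p [q lit]]]]]]]

4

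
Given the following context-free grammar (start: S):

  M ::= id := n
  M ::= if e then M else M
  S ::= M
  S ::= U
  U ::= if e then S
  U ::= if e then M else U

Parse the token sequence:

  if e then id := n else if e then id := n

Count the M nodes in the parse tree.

[S [U if e then [M id := n] else [U if e then [S [M id := n]]]]]

2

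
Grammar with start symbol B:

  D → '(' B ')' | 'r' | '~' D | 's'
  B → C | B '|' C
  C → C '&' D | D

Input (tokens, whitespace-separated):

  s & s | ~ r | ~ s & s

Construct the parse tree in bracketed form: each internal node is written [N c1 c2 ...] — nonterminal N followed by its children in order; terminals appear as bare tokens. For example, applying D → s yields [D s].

B
B | C
B | C | C
C | C | C
C & D | C | C
D & D | C | C
s & D | C | C
s & s | C | C
s & s | D | C
s & s | ~ D | C
s & s | ~ r | C
s & s | ~ r | C & D
s & s | ~ r | D & D
s & s | ~ r | ~ D & D
s & s | ~ r | ~ s & D
s & s | ~ r | ~ s & s

[B [B [B [C [C [D s]] & [D s]]] | [C [D ~ [D r]]]] | [C [C [D ~ [D s]]] & [D s]]]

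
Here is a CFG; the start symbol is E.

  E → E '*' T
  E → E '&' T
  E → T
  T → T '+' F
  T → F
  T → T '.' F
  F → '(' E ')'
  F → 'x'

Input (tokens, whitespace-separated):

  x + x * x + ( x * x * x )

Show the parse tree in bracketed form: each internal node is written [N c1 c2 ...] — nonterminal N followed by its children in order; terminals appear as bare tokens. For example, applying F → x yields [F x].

[E [E [T [T [F x]] + [F x]]] * [T [T [F x]] + [F ( [E [E [E [T [F x]]] * [T [F x]]] * [T [F x]]] )]]]

E
E * T
T * T
T + F * T
F + F * T
x + F * T
x + x * T
x + x * T + F
x + x * F + F
x + x * x + F
x + x * x + ( E )
x + x * x + ( E * T )
x + x * x + ( E * T * T )
x + x * x + ( T * T * T )
x + x * x + ( F * T * T )
x + x * x + ( x * T * T )
x + x * x + ( x * F * T )
x + x * x + ( x * x * T )
x + x * x + ( x * x * F )
x + x * x + ( x * x * x )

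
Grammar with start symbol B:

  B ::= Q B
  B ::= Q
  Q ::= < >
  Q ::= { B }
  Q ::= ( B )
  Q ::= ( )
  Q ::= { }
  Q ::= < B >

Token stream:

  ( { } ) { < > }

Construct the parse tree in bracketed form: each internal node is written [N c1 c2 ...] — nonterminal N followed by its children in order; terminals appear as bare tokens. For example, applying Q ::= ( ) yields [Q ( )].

[B [Q ( [B [Q { }]] )] [B [Q { [B [Q < >]] }]]]

B
Q B
( B ) B
( Q ) B
( { } ) B
( { } ) Q
( { } ) { B }
( { } ) { Q }
( { } ) { < > }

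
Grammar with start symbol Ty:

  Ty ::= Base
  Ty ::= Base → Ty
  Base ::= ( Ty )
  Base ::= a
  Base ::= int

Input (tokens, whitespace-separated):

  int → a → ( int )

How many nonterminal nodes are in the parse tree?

[Ty [Base int] → [Ty [Base a] → [Ty [Base ( [Ty [Base int]] )]]]]

8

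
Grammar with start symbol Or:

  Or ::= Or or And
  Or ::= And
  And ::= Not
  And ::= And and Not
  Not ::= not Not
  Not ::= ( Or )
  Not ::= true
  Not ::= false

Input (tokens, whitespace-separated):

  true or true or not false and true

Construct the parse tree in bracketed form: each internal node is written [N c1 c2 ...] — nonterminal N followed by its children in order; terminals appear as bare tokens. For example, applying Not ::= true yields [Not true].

[Or [Or [Or [And [Not true]]] or [And [Not true]]] or [And [And [Not not [Not false]]] and [Not true]]]

Or
Or or And
Or or And or And
And or And or And
Not or And or And
true or And or And
true or Not or And
true or true or And
true or true or And and Not
true or true or Not and Not
true or true or not Not and Not
true or true or not false and Not
true or true or not false and true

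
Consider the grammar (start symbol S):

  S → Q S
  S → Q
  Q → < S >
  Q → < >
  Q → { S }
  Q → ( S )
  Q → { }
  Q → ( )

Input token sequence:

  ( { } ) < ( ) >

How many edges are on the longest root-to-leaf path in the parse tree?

5

[S [Q ( [S [Q { }]] )] [S [Q < [S [Q ( )]] >]]]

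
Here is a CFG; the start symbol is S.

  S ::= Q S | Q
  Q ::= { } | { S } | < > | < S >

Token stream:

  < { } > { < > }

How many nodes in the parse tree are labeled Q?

4

[S [Q < [S [Q { }]] >] [S [Q { [S [Q < >]] }]]]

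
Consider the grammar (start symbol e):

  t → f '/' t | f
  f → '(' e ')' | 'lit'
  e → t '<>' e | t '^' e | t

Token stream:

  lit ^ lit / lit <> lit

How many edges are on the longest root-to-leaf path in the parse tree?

5

[e [t [f lit]] ^ [e [t [f lit] / [t [f lit]]] <> [e [t [f lit]]]]]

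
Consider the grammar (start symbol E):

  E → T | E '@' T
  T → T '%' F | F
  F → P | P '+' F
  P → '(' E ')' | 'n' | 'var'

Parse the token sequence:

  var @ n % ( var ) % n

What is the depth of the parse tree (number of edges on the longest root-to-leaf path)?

[E [E [T [F [P var]]]] @ [T [T [T [F [P n]]] % [F [P ( [E [T [F [P var]]]] )]]] % [F [P n]]]]

9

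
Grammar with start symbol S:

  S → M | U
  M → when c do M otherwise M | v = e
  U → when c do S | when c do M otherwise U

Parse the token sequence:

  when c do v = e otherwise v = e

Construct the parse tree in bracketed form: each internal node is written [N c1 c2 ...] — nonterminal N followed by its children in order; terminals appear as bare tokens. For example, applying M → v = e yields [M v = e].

S
M
when c do M otherwise M
when c do v = e otherwise M
when c do v = e otherwise v = e

[S [M when c do [M v = e] otherwise [M v = e]]]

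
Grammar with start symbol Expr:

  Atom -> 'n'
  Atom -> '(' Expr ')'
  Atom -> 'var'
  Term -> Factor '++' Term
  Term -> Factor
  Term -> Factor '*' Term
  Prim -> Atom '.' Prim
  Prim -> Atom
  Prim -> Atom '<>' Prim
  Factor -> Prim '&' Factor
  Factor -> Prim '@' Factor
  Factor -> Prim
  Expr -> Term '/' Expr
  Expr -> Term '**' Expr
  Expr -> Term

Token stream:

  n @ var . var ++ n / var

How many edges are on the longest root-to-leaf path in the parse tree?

7

[Expr [Term [Factor [Prim [Atom n]] @ [Factor [Prim [Atom var] . [Prim [Atom var]]]]] ++ [Term [Factor [Prim [Atom n]]]]] / [Expr [Term [Factor [Prim [Atom var]]]]]]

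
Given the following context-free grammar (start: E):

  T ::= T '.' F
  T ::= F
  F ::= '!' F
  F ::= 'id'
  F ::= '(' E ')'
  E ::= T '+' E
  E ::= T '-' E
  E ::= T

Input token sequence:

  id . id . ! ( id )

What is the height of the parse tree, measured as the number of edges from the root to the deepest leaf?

[E [T [T [T [F id]] . [F id]] . [F ! [F ( [E [T [F id]]] )]]]]

7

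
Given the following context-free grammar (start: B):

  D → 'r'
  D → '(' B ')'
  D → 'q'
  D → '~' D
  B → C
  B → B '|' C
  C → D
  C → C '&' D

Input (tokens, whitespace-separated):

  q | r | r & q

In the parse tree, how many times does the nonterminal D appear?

[B [B [B [C [D q]]] | [C [D r]]] | [C [C [D r]] & [D q]]]

4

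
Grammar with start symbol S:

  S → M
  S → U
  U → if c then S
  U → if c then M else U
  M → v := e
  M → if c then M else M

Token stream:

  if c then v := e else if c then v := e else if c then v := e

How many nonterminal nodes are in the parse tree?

8

[S [U if c then [M v := e] else [U if c then [M v := e] else [U if c then [S [M v := e]]]]]]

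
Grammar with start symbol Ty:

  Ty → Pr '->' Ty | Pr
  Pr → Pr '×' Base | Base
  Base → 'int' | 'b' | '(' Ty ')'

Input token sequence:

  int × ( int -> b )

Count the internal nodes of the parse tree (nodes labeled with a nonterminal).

[Ty [Pr [Pr [Base int]] × [Base ( [Ty [Pr [Base int]] -> [Ty [Pr [Base b]]]] )]]]

11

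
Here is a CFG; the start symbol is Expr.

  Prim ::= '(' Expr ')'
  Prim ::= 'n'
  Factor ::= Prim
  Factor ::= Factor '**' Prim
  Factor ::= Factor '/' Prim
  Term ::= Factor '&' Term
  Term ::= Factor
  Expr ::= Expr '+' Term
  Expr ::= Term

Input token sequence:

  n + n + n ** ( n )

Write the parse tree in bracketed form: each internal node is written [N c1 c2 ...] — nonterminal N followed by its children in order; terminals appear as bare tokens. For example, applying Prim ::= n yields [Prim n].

Expr
Expr + Term
Expr + Term + Term
Term + Term + Term
Factor + Term + Term
Prim + Term + Term
n + Term + Term
n + Factor + Term
n + Prim + Term
n + n + Term
n + n + Factor
n + n + Factor ** Prim
n + n + Prim ** Prim
n + n + n ** Prim
n + n + n ** ( Expr )
n + n + n ** ( Term )
n + n + n ** ( Factor )
n + n + n ** ( Prim )
n + n + n ** ( n )

[Expr [Expr [Expr [Term [Factor [Prim n]]]] + [Term [Factor [Prim n]]]] + [Term [Factor [Factor [Prim n]] ** [Prim ( [Expr [Term [Factor [Prim n]]]] )]]]]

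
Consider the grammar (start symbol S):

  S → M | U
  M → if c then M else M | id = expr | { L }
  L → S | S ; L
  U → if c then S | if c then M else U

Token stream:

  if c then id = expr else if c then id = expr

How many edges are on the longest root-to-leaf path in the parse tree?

5

[S [U if c then [M id = expr] else [U if c then [S [M id = expr]]]]]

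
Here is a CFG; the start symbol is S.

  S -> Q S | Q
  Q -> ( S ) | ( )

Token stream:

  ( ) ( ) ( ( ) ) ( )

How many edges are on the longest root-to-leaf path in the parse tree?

6

[S [Q ( )] [S [Q ( )] [S [Q ( [S [Q ( )]] )] [S [Q ( )]]]]]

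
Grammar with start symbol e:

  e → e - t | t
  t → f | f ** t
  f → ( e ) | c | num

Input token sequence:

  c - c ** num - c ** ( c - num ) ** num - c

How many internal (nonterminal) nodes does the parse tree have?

[e [e [e [e [t [f c]]] - [t [f c] ** [t [f num]]]] - [t [f c] ** [t [f ( [e [e [t [f c]]] - [t [f num]]] )] ** [t [f num]]]]] - [t [f c]]]

24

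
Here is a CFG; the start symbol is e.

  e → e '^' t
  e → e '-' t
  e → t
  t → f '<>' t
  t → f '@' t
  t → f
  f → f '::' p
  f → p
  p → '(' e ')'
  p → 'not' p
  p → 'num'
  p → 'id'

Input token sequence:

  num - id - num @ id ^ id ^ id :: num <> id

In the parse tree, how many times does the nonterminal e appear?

[e [e [e [e [e [t [f [p num]]]] - [t [f [p id]]]] - [t [f [p num]] @ [t [f [p id]]]]] ^ [t [f [p id]]]] ^ [t [f [f [p id]] :: [p num]] <> [t [f [p id]]]]]

5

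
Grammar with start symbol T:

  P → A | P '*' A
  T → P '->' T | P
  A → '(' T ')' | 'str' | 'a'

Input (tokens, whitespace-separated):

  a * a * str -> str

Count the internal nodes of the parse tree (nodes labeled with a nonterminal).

10

[T [P [P [P [A a]] * [A a]] * [A str]] -> [T [P [A str]]]]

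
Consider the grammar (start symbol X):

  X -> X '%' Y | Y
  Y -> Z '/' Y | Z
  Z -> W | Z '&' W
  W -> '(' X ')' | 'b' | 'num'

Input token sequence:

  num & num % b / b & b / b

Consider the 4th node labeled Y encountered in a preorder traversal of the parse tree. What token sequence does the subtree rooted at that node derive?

b

[X [X [Y [Z [Z [W num]] & [W num]]]] % [Y [Z [W b]] / [Y [Z [Z [W b]] & [W b]] / [Y [Z [W b]]]]]]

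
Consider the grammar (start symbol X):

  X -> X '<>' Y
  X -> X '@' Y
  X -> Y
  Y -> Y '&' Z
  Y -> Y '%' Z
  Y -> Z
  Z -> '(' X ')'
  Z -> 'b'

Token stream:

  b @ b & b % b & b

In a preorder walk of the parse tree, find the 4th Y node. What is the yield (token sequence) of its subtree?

[X [X [Y [Z b]]] @ [Y [Y [Y [Y [Z b]] & [Z b]] % [Z b]] & [Z b]]]

b & b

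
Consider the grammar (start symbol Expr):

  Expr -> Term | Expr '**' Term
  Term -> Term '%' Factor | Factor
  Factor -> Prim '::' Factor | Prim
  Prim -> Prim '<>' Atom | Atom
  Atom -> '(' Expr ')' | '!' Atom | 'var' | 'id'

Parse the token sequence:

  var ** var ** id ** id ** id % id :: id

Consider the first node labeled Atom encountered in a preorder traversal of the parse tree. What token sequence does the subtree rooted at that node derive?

[Expr [Expr [Expr [Expr [Expr [Term [Factor [Prim [Atom var]]]]] ** [Term [Factor [Prim [Atom var]]]]] ** [Term [Factor [Prim [Atom id]]]]] ** [Term [Factor [Prim [Atom id]]]]] ** [Term [Term [Factor [Prim [Atom id]]]] % [Factor [Prim [Atom id]] :: [Factor [Prim [Atom id]]]]]]

var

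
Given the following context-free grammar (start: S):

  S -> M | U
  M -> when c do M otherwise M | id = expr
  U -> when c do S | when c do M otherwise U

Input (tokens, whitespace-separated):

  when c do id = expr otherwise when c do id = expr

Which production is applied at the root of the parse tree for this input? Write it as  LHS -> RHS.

[S [U when c do [M id = expr] otherwise [U when c do [S [M id = expr]]]]]

S -> U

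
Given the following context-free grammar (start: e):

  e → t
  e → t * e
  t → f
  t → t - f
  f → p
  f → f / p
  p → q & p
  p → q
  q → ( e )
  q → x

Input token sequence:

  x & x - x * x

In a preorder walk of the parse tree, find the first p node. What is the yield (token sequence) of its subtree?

[e [t [t [f [p [q x] & [p [q x]]]]] - [f [p [q x]]]] * [e [t [f [p [q x]]]]]]

x & x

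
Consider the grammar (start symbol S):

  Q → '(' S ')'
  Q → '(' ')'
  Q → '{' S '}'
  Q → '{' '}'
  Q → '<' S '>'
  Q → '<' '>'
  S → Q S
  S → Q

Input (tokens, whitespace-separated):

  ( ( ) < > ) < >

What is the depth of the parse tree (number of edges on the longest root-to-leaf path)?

[S [Q ( [S [Q ( )] [S [Q < >]]] )] [S [Q < >]]]

5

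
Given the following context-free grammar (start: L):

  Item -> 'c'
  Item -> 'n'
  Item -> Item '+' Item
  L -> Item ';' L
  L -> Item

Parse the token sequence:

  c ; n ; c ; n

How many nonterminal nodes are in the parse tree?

[L [Item c] ; [L [Item n] ; [L [Item c] ; [L [Item n]]]]]

8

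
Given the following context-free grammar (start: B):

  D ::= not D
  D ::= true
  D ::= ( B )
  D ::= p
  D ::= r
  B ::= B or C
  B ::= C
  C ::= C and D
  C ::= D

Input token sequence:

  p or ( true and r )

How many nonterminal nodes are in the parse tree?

[B [B [C [D p]]] or [C [D ( [B [C [C [D true]] and [D r]]] )]]]

11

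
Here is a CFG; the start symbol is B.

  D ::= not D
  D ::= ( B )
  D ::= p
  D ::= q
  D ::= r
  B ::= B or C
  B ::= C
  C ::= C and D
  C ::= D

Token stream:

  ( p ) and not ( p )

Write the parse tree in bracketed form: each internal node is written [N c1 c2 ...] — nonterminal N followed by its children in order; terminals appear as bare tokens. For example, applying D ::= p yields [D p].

[B [C [C [D ( [B [C [D p]]] )]] and [D not [D ( [B [C [D p]]] )]]]]

B
C
C and D
D and D
( B ) and D
( C ) and D
( D ) and D
( p ) and D
( p ) and not D
( p ) and not ( B )
( p ) and not ( C )
( p ) and not ( D )
( p ) and not ( p )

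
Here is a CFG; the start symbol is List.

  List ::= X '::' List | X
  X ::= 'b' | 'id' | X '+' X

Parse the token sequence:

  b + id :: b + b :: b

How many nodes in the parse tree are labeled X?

7

[List [X [X b] + [X id]] :: [List [X [X b] + [X b]] :: [List [X b]]]]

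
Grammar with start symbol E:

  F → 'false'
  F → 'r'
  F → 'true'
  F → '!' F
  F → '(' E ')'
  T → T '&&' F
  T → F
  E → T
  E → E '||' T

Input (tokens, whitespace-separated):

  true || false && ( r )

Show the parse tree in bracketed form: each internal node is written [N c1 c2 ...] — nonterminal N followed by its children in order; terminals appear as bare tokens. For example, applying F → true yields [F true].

[E [E [T [F true]]] || [T [T [F false]] && [F ( [E [T [F r]]] )]]]

E
E || T
T || T
F || T
true || T
true || T && F
true || F && F
true || false && F
true || false && ( E )
true || false && ( T )
true || false && ( F )
true || false && ( r )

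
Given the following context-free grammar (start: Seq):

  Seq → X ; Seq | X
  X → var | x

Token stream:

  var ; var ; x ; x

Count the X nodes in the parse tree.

4

[Seq [X var] ; [Seq [X var] ; [Seq [X x] ; [Seq [X x]]]]]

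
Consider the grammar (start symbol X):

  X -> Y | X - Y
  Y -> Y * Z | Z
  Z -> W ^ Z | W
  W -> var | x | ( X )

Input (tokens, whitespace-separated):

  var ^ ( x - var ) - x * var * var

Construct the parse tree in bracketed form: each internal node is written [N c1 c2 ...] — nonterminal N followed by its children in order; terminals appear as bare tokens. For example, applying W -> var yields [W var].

[X [X [Y [Z [W var] ^ [Z [W ( [X [X [Y [Z [W x]]]] - [Y [Z [W var]]]] )]]]]] - [Y [Y [Y [Z [W x]]] * [Z [W var]]] * [Z [W var]]]]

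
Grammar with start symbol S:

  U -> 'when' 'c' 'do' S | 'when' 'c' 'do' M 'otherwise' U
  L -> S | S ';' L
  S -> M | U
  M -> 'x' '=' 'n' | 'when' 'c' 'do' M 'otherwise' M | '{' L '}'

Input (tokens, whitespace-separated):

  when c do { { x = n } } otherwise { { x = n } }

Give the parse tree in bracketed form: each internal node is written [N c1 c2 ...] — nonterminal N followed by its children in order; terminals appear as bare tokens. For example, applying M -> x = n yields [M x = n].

S
M
when c do M otherwise M
when c do { L } otherwise M
when c do { S } otherwise M
when c do { M } otherwise M
when c do { { L } } otherwise M
when c do { { S } } otherwise M
when c do { { M } } otherwise M
when c do { { x = n } } otherwise M
when c do { { x = n } } otherwise { L }
when c do { { x = n } } otherwise { S }
when c do { { x = n } } otherwise { M }
when c do { { x = n } } otherwise { { L } }
when c do { { x = n } } otherwise { { S } }
when c do { { x = n } } otherwise { { M } }
when c do { { x = n } } otherwise { { x = n } }

[S [M when c do [M { [L [S [M { [L [S [M x = n]]] }]]] }] otherwise [M { [L [S [M { [L [S [M x = n]]] }]]] }]]]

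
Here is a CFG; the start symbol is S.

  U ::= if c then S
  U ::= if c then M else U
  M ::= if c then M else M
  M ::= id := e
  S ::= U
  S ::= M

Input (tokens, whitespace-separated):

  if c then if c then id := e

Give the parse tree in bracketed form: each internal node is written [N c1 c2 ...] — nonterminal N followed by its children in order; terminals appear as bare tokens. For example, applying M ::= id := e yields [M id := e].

S
U
if c then S
if c then U
if c then if c then S
if c then if c then M
if c then if c then id := e

[S [U if c then [S [U if c then [S [M id := e]]]]]]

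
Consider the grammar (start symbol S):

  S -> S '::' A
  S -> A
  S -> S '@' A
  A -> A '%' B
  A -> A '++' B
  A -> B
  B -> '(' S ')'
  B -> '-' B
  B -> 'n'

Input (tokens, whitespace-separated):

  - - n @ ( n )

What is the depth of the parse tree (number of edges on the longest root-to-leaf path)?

[S [S [A [B - [B - [B n]]]]] @ [A [B ( [S [A [B n]]] )]]]

6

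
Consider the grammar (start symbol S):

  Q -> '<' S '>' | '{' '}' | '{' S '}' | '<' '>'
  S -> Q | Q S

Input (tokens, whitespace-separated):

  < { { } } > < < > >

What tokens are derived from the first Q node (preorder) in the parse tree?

< { { } } >

[S [Q < [S [Q { [S [Q { }]] }]] >] [S [Q < [S [Q < >]] >]]]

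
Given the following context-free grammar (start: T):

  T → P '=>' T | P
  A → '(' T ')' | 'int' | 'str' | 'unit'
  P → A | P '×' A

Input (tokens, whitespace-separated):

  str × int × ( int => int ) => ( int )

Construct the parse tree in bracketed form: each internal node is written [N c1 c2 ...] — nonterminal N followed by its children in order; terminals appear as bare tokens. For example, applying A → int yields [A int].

[T [P [P [P [A str]] × [A int]] × [A ( [T [P [A int]] => [T [P [A int]]]] )]] => [T [P [A ( [T [P [A int]]] )]]]]

T
P => T
P × A => T
P × A × A => T
A × A × A => T
str × A × A => T
str × int × A => T
str × int × ( T ) => T
str × int × ( P => T ) => T
str × int × ( A => T ) => T
str × int × ( int => T ) => T
str × int × ( int => P ) => T
str × int × ( int => A ) => T
str × int × ( int => int ) => T
str × int × ( int => int ) => P
str × int × ( int => int ) => A
str × int × ( int => int ) => ( T )
str × int × ( int => int ) => ( P )
str × int × ( int => int ) => ( A )
str × int × ( int => int ) => ( int )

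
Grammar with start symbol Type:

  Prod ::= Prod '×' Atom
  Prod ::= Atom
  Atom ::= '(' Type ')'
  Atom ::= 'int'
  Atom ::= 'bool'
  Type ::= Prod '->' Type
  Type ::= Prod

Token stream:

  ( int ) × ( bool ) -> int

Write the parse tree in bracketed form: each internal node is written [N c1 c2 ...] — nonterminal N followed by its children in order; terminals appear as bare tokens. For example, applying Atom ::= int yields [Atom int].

[Type [Prod [Prod [Atom ( [Type [Prod [Atom int]]] )]] × [Atom ( [Type [Prod [Atom bool]]] )]] -> [Type [Prod [Atom int]]]]

Type
Prod -> Type
Prod × Atom -> Type
Atom × Atom -> Type
( Type ) × Atom -> Type
( Prod ) × Atom -> Type
( Atom ) × Atom -> Type
( int ) × Atom -> Type
( int ) × ( Type ) -> Type
( int ) × ( Prod ) -> Type
( int ) × ( Atom ) -> Type
( int ) × ( bool ) -> Type
( int ) × ( bool ) -> Prod
( int ) × ( bool ) -> Atom
( int ) × ( bool ) -> int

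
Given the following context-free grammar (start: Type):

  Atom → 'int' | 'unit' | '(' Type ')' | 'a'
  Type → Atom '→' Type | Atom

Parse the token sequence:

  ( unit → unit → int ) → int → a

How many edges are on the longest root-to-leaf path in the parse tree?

6

[Type [Atom ( [Type [Atom unit] → [Type [Atom unit] → [Type [Atom int]]]] )] → [Type [Atom int] → [Type [Atom a]]]]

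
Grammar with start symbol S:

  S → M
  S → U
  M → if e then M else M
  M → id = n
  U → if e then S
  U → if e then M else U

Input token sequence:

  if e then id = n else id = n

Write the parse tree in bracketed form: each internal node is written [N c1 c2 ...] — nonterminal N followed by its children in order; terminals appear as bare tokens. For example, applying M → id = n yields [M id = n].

S
M
if e then M else M
if e then id = n else M
if e then id = n else id = n

[S [M if e then [M id = n] else [M id = n]]]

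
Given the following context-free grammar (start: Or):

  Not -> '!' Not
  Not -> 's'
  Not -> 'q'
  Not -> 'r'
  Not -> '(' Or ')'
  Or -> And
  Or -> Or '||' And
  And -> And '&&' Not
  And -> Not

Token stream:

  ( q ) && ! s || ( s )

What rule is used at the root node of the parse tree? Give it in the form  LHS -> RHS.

Or -> Or '||' And

[Or [Or [And [And [Not ( [Or [And [Not q]]] )]] && [Not ! [Not s]]]] || [And [Not ( [Or [And [Not s]]] )]]]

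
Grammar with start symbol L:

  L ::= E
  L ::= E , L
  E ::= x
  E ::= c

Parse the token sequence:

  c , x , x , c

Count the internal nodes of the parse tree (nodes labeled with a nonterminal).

8

[L [E c] , [L [E x] , [L [E x] , [L [E c]]]]]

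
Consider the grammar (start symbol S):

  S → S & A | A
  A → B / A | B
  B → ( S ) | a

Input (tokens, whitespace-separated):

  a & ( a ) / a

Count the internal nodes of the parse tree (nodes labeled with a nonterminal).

[S [S [A [B a]]] & [A [B ( [S [A [B a]]] )] / [A [B a]]]]

11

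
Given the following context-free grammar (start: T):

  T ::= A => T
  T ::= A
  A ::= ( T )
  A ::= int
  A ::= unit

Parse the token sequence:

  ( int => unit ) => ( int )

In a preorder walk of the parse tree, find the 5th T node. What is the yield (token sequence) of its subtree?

[T [A ( [T [A int] => [T [A unit]]] )] => [T [A ( [T [A int]] )]]]

int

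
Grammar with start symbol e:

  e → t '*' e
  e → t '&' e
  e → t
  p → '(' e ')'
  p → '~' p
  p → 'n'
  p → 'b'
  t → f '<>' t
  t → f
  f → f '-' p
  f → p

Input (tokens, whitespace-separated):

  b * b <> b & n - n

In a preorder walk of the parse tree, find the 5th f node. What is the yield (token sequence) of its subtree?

[e [t [f [p b]]] * [e [t [f [p b]] <> [t [f [p b]]]] & [e [t [f [f [p n]] - [p n]]]]]]

n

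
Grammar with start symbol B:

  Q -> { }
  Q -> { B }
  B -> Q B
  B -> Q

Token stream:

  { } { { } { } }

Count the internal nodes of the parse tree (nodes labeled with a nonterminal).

[B [Q { }] [B [Q { [B [Q { }] [B [Q { }]]] }]]]

8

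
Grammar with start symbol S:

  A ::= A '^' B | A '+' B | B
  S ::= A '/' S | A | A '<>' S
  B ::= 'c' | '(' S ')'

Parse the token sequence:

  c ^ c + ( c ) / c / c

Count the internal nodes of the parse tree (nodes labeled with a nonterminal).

16

[S [A [A [A [B c]] ^ [B c]] + [B ( [S [A [B c]]] )]] / [S [A [B c]] / [S [A [B c]]]]]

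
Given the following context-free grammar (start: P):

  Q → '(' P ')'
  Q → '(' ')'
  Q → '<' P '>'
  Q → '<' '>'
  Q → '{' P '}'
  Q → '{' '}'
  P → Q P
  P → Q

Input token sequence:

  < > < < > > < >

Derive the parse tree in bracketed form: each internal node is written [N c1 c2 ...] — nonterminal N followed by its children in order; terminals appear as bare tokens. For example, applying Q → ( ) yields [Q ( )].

P
Q P
< > P
< > Q P
< > < P > P
< > < Q > P
< > < < > > P
< > < < > > Q
< > < < > > < >

[P [Q < >] [P [Q < [P [Q < >]] >] [P [Q < >]]]]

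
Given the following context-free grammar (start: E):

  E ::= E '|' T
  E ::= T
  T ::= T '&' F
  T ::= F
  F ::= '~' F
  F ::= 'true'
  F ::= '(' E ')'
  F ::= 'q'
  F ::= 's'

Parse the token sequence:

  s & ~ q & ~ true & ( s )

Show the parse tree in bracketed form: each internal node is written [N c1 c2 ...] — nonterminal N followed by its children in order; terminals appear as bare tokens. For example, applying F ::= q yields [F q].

E
T
T & F
T & F & F
T & F & F & F
F & F & F & F
s & F & F & F
s & ~ F & F & F
s & ~ q & F & F
s & ~ q & ~ F & F
s & ~ q & ~ true & F
s & ~ q & ~ true & ( E )
s & ~ q & ~ true & ( T )
s & ~ q & ~ true & ( F )
s & ~ q & ~ true & ( s )

[E [T [T [T [T [F s]] & [F ~ [F q]]] & [F ~ [F true]]] & [F ( [E [T [F s]]] )]]]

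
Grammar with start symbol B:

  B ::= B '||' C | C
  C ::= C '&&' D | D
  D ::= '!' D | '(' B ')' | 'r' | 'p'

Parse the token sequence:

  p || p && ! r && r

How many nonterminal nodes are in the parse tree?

11

[B [B [C [D p]]] || [C [C [C [D p]] && [D ! [D r]]] && [D r]]]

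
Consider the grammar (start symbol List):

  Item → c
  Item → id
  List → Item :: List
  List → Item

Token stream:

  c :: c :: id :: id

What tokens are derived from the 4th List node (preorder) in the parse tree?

[List [Item c] :: [List [Item c] :: [List [Item id] :: [List [Item id]]]]]

id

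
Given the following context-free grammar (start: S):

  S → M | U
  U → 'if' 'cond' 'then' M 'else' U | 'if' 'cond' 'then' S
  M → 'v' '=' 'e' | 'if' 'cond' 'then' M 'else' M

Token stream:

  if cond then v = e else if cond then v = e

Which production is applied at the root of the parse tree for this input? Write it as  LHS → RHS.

S → U

[S [U if cond then [M v = e] else [U if cond then [S [M v = e]]]]]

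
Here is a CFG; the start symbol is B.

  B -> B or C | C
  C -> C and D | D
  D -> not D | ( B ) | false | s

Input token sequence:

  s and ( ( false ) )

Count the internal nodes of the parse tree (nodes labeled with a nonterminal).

11

[B [C [C [D s]] and [D ( [B [C [D ( [B [C [D false]]] )]]] )]]]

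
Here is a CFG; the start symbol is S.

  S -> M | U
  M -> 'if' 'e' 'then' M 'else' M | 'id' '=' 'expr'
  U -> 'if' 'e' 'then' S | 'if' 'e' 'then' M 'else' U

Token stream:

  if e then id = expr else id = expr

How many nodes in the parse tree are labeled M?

3

[S [M if e then [M id = expr] else [M id = expr]]]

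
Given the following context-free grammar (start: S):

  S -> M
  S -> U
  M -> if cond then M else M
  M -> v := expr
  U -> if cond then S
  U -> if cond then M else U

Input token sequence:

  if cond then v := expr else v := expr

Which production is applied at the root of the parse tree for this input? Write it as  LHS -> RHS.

S -> M

[S [M if cond then [M v := expr] else [M v := expr]]]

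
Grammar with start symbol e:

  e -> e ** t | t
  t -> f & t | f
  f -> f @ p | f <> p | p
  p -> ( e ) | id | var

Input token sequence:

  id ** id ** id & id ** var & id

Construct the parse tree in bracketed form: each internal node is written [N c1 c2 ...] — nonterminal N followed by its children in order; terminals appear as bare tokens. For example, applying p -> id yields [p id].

e
e ** t
e ** t ** t
e ** t ** t ** t
t ** t ** t ** t
f ** t ** t ** t
p ** t ** t ** t
id ** t ** t ** t
id ** f ** t ** t
id ** p ** t ** t
id ** id ** t ** t
id ** id ** f & t ** t
id ** id ** p & t ** t
id ** id ** id & t ** t
id ** id ** id & f ** t
id ** id ** id & p ** t
id ** id ** id & id ** t
id ** id ** id & id ** f & t
id ** id ** id & id ** p & t
id ** id ** id & id ** var & t
id ** id ** id & id ** var & f
id ** id ** id & id ** var & p
id ** id ** id & id ** var & id

[e [e [e [e [t [f [p id]]]] ** [t [f [p id]]]] ** [t [f [p id]] & [t [f [p id]]]]] ** [t [f [p var]] & [t [f [p id]]]]]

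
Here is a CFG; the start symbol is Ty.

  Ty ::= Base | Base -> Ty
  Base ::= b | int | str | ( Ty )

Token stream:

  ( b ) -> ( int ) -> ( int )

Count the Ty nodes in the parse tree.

[Ty [Base ( [Ty [Base b]] )] -> [Ty [Base ( [Ty [Base int]] )] -> [Ty [Base ( [Ty [Base int]] )]]]]

6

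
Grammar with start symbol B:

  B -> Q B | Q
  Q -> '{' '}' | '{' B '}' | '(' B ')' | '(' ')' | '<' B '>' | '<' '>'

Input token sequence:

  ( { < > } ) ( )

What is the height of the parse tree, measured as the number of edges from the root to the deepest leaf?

[B [Q ( [B [Q { [B [Q < >]] }]] )] [B [Q ( )]]]

6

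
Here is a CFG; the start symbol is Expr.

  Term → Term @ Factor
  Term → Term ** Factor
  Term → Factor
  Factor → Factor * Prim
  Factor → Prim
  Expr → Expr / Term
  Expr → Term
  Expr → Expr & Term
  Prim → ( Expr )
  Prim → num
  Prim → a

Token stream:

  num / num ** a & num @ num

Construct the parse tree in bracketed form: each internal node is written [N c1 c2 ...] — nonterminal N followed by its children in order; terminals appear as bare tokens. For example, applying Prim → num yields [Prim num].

Expr
Expr & Term
Expr / Term & Term
Term / Term & Term
Factor / Term & Term
Prim / Term & Term
num / Term & Term
num / Term ** Factor & Term
num / Factor ** Factor & Term
num / Prim ** Factor & Term
num / num ** Factor & Term
num / num ** Prim & Term
num / num ** a & Term
num / num ** a & Term @ Factor
num / num ** a & Factor @ Factor
num / num ** a & Prim @ Factor
num / num ** a & num @ Factor
num / num ** a & num @ Prim
num / num ** a & num @ num

[Expr [Expr [Expr [Term [Factor [Prim num]]]] / [Term [Term [Factor [Prim num]]] ** [Factor [Prim a]]]] & [Term [Term [Factor [Prim num]]] @ [Factor [Prim num]]]]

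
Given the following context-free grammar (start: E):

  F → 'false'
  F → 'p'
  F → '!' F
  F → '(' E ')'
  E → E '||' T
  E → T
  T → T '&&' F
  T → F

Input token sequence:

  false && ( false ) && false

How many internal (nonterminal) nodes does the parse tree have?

10

[E [T [T [T [F false]] && [F ( [E [T [F false]]] )]] && [F false]]]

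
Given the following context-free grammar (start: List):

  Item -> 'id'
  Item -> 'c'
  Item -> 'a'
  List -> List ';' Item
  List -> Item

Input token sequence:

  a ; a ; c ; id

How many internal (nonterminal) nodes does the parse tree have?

8

[List [List [List [List [Item a]] ; [Item a]] ; [Item c]] ; [Item id]]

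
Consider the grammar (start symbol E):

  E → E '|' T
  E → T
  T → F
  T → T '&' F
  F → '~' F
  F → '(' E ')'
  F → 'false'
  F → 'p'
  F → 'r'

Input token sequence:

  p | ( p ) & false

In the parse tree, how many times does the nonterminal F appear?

[E [E [T [F p]]] | [T [T [F ( [E [T [F p]]] )]] & [F false]]]

4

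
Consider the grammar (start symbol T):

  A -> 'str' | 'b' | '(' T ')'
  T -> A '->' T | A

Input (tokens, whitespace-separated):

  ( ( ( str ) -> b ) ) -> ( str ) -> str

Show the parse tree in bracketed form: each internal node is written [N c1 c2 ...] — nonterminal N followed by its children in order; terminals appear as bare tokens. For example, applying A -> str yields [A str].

[T [A ( [T [A ( [T [A ( [T [A str]] )] -> [T [A b]]] )]] )] -> [T [A ( [T [A str]] )] -> [T [A str]]]]

T
A -> T
( T ) -> T
( A ) -> T
( ( T ) ) -> T
( ( A -> T ) ) -> T
( ( ( T ) -> T ) ) -> T
( ( ( A ) -> T ) ) -> T
( ( ( str ) -> T ) ) -> T
( ( ( str ) -> A ) ) -> T
( ( ( str ) -> b ) ) -> T
( ( ( str ) -> b ) ) -> A -> T
( ( ( str ) -> b ) ) -> ( T ) -> T
( ( ( str ) -> b ) ) -> ( A ) -> T
( ( ( str ) -> b ) ) -> ( str ) -> T
( ( ( str ) -> b ) ) -> ( str ) -> A
( ( ( str ) -> b ) ) -> ( str ) -> str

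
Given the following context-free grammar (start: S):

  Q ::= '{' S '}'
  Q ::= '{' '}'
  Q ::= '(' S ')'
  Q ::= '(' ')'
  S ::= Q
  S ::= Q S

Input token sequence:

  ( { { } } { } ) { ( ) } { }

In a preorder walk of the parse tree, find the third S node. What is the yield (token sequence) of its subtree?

[S [Q ( [S [Q { [S [Q { }]] }] [S [Q { }]]] )] [S [Q { [S [Q ( )]] }] [S [Q { }]]]]

{ }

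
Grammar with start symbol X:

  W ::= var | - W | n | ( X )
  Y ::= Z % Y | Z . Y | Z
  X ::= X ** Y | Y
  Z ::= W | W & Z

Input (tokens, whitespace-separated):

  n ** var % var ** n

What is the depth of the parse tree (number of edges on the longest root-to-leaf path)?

[X [X [X [Y [Z [W n]]]] ** [Y [Z [W var]] % [Y [Z [W var]]]]] ** [Y [Z [W n]]]]

6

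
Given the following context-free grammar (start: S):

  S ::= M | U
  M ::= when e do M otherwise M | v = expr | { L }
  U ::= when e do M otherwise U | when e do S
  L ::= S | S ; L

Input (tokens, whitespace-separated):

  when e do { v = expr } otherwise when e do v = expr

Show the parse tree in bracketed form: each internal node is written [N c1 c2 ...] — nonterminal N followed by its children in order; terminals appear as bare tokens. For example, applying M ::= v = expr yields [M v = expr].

[S [U when e do [M { [L [S [M v = expr]]] }] otherwise [U when e do [S [M v = expr]]]]]

S
U
when e do M otherwise U
when e do { L } otherwise U
when e do { S } otherwise U
when e do { M } otherwise U
when e do { v = expr } otherwise U
when e do { v = expr } otherwise when e do S
when e do { v = expr } otherwise when e do M
when e do { v = expr } otherwise when e do v = expr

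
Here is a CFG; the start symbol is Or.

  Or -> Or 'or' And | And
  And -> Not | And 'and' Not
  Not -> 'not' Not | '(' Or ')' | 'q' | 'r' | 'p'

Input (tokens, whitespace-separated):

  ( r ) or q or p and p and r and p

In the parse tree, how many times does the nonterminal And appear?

7

[Or [Or [Or [And [Not ( [Or [And [Not r]]] )]]] or [And [Not q]]] or [And [And [And [And [Not p]] and [Not p]] and [Not r]] and [Not p]]]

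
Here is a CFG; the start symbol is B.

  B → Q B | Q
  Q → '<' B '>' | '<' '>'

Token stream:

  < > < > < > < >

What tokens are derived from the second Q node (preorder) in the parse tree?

< >

[B [Q < >] [B [Q < >] [B [Q < >] [B [Q < >]]]]]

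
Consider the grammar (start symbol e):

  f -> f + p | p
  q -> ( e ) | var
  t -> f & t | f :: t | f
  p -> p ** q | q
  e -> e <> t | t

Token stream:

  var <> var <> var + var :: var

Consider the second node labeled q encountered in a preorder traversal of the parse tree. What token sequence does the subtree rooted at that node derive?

var

[e [e [e [t [f [p [q var]]]]] <> [t [f [p [q var]]]]] <> [t [f [f [p [q var]]] + [p [q var]]] :: [t [f [p [q var]]]]]]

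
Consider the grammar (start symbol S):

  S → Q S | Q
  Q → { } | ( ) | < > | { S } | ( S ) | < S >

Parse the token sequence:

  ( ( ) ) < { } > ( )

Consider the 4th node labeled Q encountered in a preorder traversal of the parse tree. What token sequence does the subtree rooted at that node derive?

[S [Q ( [S [Q ( )]] )] [S [Q < [S [Q { }]] >] [S [Q ( )]]]]

{ }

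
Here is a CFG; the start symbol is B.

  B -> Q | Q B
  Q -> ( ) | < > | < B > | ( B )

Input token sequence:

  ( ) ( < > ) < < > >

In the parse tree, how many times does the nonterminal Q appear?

[B [Q ( )] [B [Q ( [B [Q < >]] )] [B [Q < [B [Q < >]] >]]]]

5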